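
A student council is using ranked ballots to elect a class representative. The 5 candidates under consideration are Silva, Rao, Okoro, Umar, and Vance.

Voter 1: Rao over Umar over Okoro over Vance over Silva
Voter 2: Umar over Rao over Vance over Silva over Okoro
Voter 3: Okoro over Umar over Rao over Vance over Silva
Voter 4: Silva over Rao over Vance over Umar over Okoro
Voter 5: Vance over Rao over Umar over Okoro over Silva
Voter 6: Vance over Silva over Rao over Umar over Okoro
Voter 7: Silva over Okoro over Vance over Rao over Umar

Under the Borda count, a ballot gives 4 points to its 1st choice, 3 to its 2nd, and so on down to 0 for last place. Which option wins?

Borda scores:
  Silva: 0 + 1 + 0 + 4 + 0 + 3 + 4 = 12
  Rao: 4 + 3 + 2 + 3 + 3 + 2 + 1 = 18
  Okoro: 2 + 0 + 4 + 0 + 1 + 0 + 3 = 10
  Umar: 3 + 4 + 3 + 1 + 2 + 1 + 0 = 14
  Vance: 1 + 2 + 1 + 2 + 4 + 4 + 2 = 16
Rao has the highest total.

Rao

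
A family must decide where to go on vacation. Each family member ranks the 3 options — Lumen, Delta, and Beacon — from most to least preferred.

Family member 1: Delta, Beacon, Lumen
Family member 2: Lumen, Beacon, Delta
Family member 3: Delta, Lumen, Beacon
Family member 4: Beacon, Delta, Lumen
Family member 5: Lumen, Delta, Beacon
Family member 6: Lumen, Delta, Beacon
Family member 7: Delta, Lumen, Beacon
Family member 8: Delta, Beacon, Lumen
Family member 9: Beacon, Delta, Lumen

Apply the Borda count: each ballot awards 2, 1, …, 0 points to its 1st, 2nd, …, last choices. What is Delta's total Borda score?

12

Borda scores:
  Lumen: 0 + 2 + 1 + 0 + 2 + 2 + 1 + 0 + 0 = 8
  Delta: 2 + 0 + 2 + 1 + 1 + 1 + 2 + 2 + 1 = 12
  Beacon: 1 + 1 + 0 + 2 + 0 + 0 + 0 + 1 + 2 = 7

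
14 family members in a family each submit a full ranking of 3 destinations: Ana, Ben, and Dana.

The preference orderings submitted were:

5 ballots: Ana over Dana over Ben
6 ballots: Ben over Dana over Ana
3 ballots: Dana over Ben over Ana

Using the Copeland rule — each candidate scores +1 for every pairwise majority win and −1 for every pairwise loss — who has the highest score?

Dana

Pairwise results:
  Ana vs Ben: Ben wins 9–5.
  Ana vs Dana: Dana wins 9–5.
  Ben vs Dana: Dana wins 8–6.
Copeland scores (wins − losses):
  Ana: 0 − 2 = -2
  Ben: 1 − 1 = 0
  Dana: 2 − 0 = 2
Dana has the best Copeland score.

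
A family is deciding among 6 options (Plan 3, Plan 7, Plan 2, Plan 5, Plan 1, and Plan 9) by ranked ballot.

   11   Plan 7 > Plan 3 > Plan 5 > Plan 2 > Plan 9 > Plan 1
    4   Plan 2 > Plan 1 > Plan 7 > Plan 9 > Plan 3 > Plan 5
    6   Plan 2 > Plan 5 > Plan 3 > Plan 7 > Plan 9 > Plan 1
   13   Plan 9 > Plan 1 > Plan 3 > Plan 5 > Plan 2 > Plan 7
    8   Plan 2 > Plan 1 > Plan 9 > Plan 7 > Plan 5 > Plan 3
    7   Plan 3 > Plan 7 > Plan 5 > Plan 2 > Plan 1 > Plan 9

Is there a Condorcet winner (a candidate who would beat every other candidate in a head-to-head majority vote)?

Head-to-head results (49 voters total):
Plan 3 vs Plan 7: Plan 3 wins 26–23.
Plan 3 vs Plan 2: Plan 3 wins 31–18.
Plan 3 vs Plan 5: Plan 3 wins 35–14.
Plan 3 vs Plan 1: Plan 1 wins 25–24.
Plan 3 vs Plan 9: Plan 9 wins 25–24.
Plan 7 vs Plan 2: Plan 2 wins 31–18.
Plan 7 vs Plan 5: Plan 7 wins 30–19.
Plan 7 vs Plan 1: Plan 1 wins 25–24.
Plan 7 vs Plan 9: Plan 7 wins 28–21.
Plan 2 vs Plan 5: Plan 5 wins 31–18.
Plan 2 vs Plan 1: Plan 2 wins 36–13.
Plan 2 vs Plan 9: Plan 2 wins 36–13.
Plan 5 vs Plan 1: Plan 1 wins 25–24.
Plan 5 vs Plan 9: Plan 9 wins 25–24.
Plan 1 vs Plan 9: Plan 9 wins 30–19.
No candidate beats all others: Plan 3 beats Plan 7 beats Plan 9 beats Plan 3, a majority cycle.

No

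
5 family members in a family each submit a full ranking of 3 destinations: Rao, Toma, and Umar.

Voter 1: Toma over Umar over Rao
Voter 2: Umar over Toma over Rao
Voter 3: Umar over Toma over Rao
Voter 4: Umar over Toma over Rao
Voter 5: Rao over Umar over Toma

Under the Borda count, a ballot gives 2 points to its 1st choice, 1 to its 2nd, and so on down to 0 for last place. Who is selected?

Umar

Borda scores:
  Rao: 0 + 0 + 0 + 0 + 2 = 2
  Toma: 2 + 1 + 1 + 1 + 0 = 5
  Umar: 1 + 2 + 2 + 2 + 1 = 8
Umar has the highest total.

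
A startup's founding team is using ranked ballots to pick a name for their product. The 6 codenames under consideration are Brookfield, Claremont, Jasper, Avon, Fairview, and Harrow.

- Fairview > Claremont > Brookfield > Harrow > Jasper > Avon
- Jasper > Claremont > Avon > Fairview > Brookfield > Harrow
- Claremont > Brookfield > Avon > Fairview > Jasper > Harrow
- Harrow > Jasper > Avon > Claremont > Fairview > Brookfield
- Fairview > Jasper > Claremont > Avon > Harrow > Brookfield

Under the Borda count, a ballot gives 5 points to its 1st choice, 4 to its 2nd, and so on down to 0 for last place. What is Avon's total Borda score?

11

Borda scores:
  Brookfield: 3 + 1 + 4 + 0 + 0 = 8
  Claremont: 4 + 4 + 5 + 2 + 3 = 18
  Jasper: 1 + 5 + 1 + 4 + 4 = 15
  Avon: 0 + 3 + 3 + 3 + 2 = 11
  Fairview: 5 + 2 + 2 + 1 + 5 = 15
  Harrow: 2 + 0 + 0 + 5 + 1 = 8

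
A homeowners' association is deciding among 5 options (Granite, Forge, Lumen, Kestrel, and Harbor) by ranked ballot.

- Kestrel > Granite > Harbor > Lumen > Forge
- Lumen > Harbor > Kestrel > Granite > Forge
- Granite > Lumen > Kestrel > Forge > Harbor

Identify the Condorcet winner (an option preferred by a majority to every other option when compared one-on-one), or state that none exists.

Head-to-head results (3 voters total):
Granite vs Forge: Granite wins 3–0.
Granite vs Lumen: Granite wins 2–1.
Granite vs Kestrel: Kestrel wins 2–1.
Granite vs Harbor: Granite wins 2–1.
Forge vs Lumen: Lumen wins 3–0.
Forge vs Kestrel: Kestrel wins 3–0.
Forge vs Harbor: Harbor wins 2–1.
Lumen vs Kestrel: Lumen wins 2–1.
Lumen vs Harbor: Lumen wins 2–1.
Kestrel vs Harbor: Kestrel wins 2–1.
No candidate beats all others: Granite beats Lumen beats Kestrel beats Granite, a majority cycle.

None — there is no Condorcet winner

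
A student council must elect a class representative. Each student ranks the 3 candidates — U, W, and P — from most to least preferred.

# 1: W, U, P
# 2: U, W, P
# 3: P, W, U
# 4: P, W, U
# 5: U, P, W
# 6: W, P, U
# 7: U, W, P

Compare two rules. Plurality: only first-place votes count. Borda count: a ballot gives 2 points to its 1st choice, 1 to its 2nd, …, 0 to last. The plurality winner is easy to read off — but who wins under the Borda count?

Plurality first-place counts: U 3, W 2, P 2 → U.
Borda totals: U 7, W 8, P 6 → W.

W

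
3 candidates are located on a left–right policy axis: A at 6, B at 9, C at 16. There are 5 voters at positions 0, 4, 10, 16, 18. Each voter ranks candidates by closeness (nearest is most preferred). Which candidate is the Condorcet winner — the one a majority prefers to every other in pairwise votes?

B

With single-peaked preferences on a line, the Condorcet winner is the candidate closest to the median voter.
The median voter (position 10) is closest to B at 9.
Check: B vs C — voters closer to B: 3 of 5.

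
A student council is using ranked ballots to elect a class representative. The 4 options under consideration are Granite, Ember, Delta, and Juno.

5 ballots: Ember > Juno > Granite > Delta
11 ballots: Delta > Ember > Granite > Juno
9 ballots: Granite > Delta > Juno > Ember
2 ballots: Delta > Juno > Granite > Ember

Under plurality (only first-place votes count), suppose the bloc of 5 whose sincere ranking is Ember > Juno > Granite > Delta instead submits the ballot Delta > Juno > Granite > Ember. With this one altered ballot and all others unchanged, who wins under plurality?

Delta

First-place totals with the altered ballot: Granite 9, Ember 0, Delta 18, Juno 0.
The winner is unchanged: still Delta.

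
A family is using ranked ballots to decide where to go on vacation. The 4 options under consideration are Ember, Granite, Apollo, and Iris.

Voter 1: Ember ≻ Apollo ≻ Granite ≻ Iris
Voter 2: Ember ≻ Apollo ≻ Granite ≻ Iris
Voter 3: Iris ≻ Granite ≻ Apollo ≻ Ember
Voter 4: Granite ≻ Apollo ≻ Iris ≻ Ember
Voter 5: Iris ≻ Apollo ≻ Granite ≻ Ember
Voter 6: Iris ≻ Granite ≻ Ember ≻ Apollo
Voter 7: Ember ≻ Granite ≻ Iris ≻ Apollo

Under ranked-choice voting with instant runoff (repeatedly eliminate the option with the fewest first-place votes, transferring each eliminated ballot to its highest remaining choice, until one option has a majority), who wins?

Iris

Round 1: Ember 3, Iris 3, Granite 1, Apollo 0. Apollo has the fewest and is eliminated.
Round 2: Ember 3, Iris 3, Granite 1. Granite has the fewest and is eliminated.
Round 3: Iris 4, Ember 3. Iris has a majority.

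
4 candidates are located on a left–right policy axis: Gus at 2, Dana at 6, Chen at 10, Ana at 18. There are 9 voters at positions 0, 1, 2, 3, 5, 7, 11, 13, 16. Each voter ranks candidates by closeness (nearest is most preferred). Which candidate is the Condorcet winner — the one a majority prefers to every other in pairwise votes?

Dana

With single-peaked preferences on a line, the Condorcet winner is the candidate closest to the median voter.
The median voter (position 5) is closest to Dana at 6.
Check: Dana vs Gus — voters closer to Dana: 5 of 9.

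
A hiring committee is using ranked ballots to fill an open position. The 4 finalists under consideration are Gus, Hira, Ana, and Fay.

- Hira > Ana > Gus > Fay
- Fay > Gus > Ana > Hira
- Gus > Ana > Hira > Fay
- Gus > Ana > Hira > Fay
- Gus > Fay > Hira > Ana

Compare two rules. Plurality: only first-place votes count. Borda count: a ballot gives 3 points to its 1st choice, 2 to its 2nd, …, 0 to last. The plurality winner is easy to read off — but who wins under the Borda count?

Plurality first-place counts: Gus 3, Hira 1, Ana 0, Fay 1 → Gus.
Borda totals: Gus 12, Hira 6, Ana 7, Fay 5 → Gus.

Gus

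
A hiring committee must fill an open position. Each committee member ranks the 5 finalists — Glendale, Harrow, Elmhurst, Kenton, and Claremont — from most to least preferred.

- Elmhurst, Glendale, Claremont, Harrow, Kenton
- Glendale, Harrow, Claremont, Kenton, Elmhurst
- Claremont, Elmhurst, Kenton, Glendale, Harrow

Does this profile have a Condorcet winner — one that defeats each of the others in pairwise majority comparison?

Head-to-head results (3 voters total):
Glendale vs Harrow: Glendale wins 3–0.
Glendale vs Elmhurst: Elmhurst wins 2–1.
Glendale vs Kenton: Glendale wins 2–1.
Glendale vs Claremont: Glendale wins 2–1.
Harrow vs Elmhurst: Elmhurst wins 2–1.
Harrow vs Kenton: Harrow wins 2–1.
Harrow vs Claremont: Claremont wins 2–1.
Elmhurst vs Kenton: Elmhurst wins 2–1.
Elmhurst vs Claremont: Claremont wins 2–1.
Kenton vs Claremont: Claremont wins 3–0.
No candidate beats all others: Glendale beats Claremont beats Elmhurst beats Glendale, a majority cycle.

No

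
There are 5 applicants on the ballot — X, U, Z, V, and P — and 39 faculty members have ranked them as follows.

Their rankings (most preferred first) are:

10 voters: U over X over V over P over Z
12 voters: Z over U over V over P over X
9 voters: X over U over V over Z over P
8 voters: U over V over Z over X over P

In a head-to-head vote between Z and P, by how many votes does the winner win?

19

Ballots ranking Z above P: 12+9+8 = 29.
Ballots ranking P above Z: 10.
Z wins 29–10, a margin of 19.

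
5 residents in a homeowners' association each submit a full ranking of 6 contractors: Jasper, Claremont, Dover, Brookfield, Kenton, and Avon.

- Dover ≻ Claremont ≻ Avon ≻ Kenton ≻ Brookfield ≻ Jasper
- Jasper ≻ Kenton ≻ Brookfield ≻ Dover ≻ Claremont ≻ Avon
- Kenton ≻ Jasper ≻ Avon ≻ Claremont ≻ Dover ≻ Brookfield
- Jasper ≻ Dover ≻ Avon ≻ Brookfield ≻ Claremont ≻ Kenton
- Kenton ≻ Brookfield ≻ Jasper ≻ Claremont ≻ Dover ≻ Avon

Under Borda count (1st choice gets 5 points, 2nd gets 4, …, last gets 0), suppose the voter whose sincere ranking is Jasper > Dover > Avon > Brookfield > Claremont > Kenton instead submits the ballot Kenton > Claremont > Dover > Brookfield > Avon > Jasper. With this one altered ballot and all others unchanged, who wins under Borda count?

Kenton

Borda totals with the altered ballot: Jasper 12, Claremont 13, Dover 12, Brookfield 10, Kenton 21, Avon 7.
The switch changes the winner from Jasper to Kenton.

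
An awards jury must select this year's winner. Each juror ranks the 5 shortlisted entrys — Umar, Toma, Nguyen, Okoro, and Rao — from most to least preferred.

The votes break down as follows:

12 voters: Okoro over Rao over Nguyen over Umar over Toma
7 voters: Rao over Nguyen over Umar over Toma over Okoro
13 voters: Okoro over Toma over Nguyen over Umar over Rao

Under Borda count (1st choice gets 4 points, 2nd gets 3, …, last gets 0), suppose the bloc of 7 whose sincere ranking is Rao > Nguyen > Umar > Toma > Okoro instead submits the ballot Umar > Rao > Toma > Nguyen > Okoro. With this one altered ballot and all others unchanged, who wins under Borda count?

Borda totals with the altered ballot: Umar 53, Toma 53, Nguyen 57, Okoro 100, Rao 57.
The winner is unchanged: still Okoro.

Okoro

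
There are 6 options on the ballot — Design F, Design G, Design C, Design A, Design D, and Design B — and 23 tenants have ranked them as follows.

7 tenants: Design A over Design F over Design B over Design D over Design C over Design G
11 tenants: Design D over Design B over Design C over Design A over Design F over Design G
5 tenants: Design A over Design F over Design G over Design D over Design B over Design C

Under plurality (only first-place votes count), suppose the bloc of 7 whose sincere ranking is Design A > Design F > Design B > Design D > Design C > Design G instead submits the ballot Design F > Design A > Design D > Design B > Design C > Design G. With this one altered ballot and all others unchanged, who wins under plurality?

First-place totals with the altered ballot: Design F 7, Design G 0, Design C 0, Design A 5, Design D 11, Design B 0.
The switch changes the winner from Design A to Design D.

Design D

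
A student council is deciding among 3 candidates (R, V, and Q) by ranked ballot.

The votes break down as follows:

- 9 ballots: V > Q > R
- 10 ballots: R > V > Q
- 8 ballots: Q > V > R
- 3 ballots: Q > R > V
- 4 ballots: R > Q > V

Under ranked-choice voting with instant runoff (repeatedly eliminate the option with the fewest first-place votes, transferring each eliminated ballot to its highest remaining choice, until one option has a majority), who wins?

Round 1: R 14, Q 11, V 9. V has the fewest and is eliminated.
Round 2: Q 20, R 14. Q has a majority.

Q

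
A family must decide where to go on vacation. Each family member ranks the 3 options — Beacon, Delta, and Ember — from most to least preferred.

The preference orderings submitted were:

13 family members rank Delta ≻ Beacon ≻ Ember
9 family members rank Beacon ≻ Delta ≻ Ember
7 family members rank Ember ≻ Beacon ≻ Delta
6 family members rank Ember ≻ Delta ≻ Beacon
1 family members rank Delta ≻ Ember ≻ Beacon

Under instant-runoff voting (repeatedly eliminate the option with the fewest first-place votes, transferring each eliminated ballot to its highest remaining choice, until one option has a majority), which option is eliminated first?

Round 1: Delta 14, Ember 13, Beacon 9. Beacon has the fewest and is eliminated.
Round 2: Delta 23, Ember 13. Delta has a majority.

Beacon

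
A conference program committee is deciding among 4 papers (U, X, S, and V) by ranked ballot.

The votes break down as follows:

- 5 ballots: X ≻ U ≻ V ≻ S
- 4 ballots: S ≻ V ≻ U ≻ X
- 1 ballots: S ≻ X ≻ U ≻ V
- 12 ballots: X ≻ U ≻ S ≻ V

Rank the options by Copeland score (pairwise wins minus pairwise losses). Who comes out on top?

Pairwise results:
  U vs X: X wins 18–4.
  U vs S: U wins 17–5.
  U vs V: U wins 18–4.
  X vs S: X wins 17–5.
  X vs V: X wins 18–4.
  S vs V: S wins 17–5.
Copeland scores (wins − losses):
  U: 2 − 1 = 1
  X: 3 − 0 = 3
  S: 1 − 2 = -1
  V: 0 − 3 = -3
X has the best Copeland score.

X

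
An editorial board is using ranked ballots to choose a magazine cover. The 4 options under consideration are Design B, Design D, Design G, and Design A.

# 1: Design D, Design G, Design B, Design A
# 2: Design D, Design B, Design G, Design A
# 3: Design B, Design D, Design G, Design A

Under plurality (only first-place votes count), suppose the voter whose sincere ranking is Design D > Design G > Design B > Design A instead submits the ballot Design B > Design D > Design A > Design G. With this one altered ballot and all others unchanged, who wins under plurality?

Design B

First-place totals with the altered ballot: Design B 2, Design D 1, Design G 0, Design A 0.
The switch changes the winner from Design D to Design B.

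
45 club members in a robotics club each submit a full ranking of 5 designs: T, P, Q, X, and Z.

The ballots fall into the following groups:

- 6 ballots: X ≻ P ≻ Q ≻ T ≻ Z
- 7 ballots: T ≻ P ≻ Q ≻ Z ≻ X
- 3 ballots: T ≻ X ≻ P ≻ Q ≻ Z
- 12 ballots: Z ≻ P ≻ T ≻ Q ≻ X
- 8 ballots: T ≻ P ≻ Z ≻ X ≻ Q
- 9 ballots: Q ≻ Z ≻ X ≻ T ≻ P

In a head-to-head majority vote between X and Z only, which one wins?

Ballots ranking X above Z: 6+3 = 9.
Ballots ranking Z above X: 7+12+8+9 = 36.
Z wins the head-to-head, 36–9.

Z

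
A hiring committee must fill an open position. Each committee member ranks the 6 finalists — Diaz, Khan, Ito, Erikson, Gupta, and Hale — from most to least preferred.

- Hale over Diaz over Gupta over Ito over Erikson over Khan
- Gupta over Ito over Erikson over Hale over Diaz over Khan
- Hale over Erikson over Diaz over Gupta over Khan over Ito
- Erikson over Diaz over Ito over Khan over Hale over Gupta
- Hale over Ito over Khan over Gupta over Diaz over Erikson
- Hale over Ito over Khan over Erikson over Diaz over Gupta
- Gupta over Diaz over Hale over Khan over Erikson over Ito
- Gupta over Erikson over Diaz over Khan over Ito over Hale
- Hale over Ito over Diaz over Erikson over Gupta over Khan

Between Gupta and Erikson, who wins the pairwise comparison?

Gupta

Ballots ranking Gupta above Erikson: 5.
Ballots ranking Erikson above Gupta: 4.
Gupta wins the head-to-head, 5–4.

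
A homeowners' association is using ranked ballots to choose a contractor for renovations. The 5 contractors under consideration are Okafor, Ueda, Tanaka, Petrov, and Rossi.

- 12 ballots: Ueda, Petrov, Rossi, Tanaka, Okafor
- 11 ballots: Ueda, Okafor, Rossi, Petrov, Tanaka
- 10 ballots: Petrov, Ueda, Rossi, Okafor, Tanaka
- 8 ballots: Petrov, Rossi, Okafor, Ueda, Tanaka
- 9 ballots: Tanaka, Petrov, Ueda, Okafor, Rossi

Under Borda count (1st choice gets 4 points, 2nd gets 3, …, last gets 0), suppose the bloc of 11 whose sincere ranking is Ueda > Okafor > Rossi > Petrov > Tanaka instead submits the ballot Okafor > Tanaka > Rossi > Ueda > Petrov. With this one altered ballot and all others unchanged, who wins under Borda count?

Borda totals with the altered ballot: Okafor 79, Ueda 115, Tanaka 81, Petrov 135, Rossi 90.
The switch changes the winner from Ueda to Petrov.

Petrov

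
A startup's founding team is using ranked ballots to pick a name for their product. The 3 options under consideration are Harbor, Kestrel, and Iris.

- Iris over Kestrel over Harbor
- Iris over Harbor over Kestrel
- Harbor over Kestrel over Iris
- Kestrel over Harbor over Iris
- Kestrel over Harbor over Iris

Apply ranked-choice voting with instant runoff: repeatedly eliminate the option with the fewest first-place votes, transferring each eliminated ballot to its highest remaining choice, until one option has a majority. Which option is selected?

Kestrel

Round 1: Kestrel 2, Iris 2, Harbor 1. Harbor has the fewest and is eliminated.
Round 2: Kestrel 3, Iris 2. Kestrel has a majority.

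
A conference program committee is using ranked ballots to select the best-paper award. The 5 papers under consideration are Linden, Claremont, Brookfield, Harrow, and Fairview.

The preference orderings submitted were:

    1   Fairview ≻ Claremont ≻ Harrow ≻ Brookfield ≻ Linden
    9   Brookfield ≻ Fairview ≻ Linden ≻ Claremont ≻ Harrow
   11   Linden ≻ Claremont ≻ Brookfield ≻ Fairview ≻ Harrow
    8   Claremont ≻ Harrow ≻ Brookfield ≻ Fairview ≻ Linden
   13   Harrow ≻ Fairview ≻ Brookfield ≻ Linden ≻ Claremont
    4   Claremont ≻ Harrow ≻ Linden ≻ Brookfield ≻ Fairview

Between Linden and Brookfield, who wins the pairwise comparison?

Ballots ranking Linden above Brookfield: 11+4 = 15.
Ballots ranking Brookfield above Linden: 1+9+8+13 = 31.
Brookfield wins the head-to-head, 31–15.

Brookfield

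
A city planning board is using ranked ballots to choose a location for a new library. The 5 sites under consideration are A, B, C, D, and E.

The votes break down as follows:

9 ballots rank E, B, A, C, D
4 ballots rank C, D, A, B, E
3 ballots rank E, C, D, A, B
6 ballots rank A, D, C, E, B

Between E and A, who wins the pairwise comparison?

E

Ballots ranking E above A: 9+3 = 12.
Ballots ranking A above E: 4+6 = 10.
E wins the head-to-head, 12–10.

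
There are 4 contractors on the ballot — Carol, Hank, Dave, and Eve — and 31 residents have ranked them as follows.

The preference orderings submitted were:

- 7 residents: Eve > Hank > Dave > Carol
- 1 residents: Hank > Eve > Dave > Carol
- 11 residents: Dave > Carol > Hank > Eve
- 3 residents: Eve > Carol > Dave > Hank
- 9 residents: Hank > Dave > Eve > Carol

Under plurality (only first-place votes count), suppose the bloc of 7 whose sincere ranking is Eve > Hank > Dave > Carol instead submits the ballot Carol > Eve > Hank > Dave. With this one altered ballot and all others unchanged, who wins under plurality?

First-place totals with the altered ballot: Carol 7, Hank 10, Dave 11, Eve 3.
The winner is unchanged: still Dave.

Dave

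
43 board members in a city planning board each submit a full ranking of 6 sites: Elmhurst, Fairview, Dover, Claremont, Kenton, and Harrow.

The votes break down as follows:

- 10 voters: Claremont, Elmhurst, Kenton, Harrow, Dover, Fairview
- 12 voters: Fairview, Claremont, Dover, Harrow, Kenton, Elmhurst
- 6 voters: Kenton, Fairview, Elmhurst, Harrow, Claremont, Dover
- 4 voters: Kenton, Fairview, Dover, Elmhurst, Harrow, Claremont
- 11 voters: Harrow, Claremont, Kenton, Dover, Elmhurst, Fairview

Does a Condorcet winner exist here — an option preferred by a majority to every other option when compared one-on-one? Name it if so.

None — there is no Condorcet winner

Head-to-head results (43 voters total):
Elmhurst vs Fairview: Fairview wins 22–21.
Elmhurst vs Dover: Dover wins 27–16.
Elmhurst vs Claremont: Claremont wins 33–10.
Elmhurst vs Kenton: Kenton wins 33–10.
Elmhurst vs Harrow: Harrow wins 23–20.
Fairview vs Dover: Fairview wins 22–21.
Fairview vs Claremont: Fairview wins 22–21.
Fairview vs Kenton: Kenton wins 31–12.
Fairview vs Harrow: Fairview wins 22–21.
Dover vs Claremont: Claremont wins 39–4.
Dover vs Kenton: Kenton wins 31–12.
Dover vs Harrow: Harrow wins 27–16.
Claremont vs Kenton: Claremont wins 33–10.
Claremont vs Harrow: Claremont wins 22–21.
Kenton vs Harrow: Harrow wins 23–20.
No candidate beats all others: Fairview beats Claremont beats Kenton beats Fairview, a majority cycle.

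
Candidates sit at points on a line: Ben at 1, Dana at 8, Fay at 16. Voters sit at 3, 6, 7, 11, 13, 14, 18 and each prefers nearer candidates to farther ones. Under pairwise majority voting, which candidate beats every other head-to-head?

With single-peaked preferences on a line, the Condorcet winner is the candidate closest to the median voter.
The median voter (position 11) is closest to Dana at 8.
Check: Dana vs Ben — voters closer to Dana: 6 of 7.

Dana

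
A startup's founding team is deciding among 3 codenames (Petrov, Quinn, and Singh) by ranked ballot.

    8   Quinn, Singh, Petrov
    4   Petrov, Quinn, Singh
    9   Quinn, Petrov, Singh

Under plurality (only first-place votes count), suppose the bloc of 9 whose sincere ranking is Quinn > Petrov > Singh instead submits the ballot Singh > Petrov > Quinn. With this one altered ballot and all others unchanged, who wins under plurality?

First-place totals with the altered ballot: Petrov 4, Quinn 8, Singh 9.
The switch changes the winner from Quinn to Singh.

Singh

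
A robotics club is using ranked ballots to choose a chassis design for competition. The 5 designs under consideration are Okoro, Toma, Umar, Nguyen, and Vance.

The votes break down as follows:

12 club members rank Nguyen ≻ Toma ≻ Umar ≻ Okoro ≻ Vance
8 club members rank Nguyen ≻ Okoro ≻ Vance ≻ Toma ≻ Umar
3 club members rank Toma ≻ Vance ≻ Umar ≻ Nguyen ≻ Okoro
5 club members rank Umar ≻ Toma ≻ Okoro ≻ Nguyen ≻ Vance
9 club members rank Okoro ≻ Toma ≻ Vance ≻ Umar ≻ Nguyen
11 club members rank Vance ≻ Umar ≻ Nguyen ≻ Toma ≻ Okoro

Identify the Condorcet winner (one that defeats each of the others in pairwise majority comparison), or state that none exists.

Head-to-head results (48 voters total):
Okoro vs Toma: Toma wins 31–17.
Okoro vs Umar: Umar wins 31–17.
Okoro vs Nguyen: Nguyen wins 34–14.
Okoro vs Vance: Okoro wins 34–14.
Toma vs Umar: Toma wins 32–16.
Toma vs Nguyen: Nguyen wins 31–17.
Toma vs Vance: Toma wins 29–19.
Umar vs Nguyen: Umar wins 28–20.
Umar vs Vance: Vance wins 31–17.
Nguyen vs Vance: Nguyen wins 25–23.
No candidate beats all others: Okoro beats Vance beats Umar beats Okoro, a majority cycle.

None — there is no Condorcet winner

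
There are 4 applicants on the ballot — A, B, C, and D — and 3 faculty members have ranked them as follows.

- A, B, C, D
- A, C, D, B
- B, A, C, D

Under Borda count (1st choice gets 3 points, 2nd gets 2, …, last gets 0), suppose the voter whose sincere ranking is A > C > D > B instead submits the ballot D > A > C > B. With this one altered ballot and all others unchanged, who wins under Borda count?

A

Borda totals with the altered ballot: A 7, B 5, C 3, D 3.
The winner is unchanged: still A.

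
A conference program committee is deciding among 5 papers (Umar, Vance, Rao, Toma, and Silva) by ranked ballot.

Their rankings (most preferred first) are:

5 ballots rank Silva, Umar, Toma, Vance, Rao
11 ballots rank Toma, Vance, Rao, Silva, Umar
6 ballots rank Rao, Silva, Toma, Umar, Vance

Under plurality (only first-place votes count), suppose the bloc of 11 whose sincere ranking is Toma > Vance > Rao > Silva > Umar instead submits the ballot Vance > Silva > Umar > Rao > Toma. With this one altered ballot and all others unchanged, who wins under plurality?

First-place totals with the altered ballot: Umar 0, Vance 11, Rao 6, Toma 0, Silva 5.
The switch changes the winner from Toma to Vance.

Vance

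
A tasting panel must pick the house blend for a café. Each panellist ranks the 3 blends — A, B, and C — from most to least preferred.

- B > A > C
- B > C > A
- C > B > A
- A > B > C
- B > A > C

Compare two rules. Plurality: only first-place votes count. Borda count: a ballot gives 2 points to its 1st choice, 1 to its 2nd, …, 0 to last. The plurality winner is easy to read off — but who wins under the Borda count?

Plurality first-place counts: A 1, B 3, C 1 → B.
Borda totals: A 4, B 8, C 3 → B.

B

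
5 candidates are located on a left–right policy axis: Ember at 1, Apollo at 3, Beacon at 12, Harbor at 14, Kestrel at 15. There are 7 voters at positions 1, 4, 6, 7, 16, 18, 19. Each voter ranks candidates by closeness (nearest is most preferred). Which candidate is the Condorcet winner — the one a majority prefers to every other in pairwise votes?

With single-peaked preferences on a line, the Condorcet winner is the candidate closest to the median voter.
The median voter (position 7) is closest to Apollo at 3.
Check: Apollo vs Harbor — voters closer to Apollo: 4 of 7.

Apollo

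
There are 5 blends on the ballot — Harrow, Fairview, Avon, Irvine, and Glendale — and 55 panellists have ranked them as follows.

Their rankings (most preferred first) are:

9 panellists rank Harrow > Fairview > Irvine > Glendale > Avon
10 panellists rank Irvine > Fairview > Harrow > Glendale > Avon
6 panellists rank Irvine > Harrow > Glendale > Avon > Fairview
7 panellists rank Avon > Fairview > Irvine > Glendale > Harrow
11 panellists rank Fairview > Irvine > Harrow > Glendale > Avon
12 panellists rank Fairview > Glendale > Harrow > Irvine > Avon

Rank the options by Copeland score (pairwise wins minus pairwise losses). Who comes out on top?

Fairview

Pairwise results:
  Harrow vs Fairview: Fairview wins 40–15.
  Harrow vs Avon: Harrow wins 48–7.
  Harrow vs Irvine: Irvine wins 34–21.
  Harrow vs Glendale: Harrow wins 36–19.
  Fairview vs Avon: Fairview wins 42–13.
  Fairview vs Irvine: Fairview wins 39–16.
  Fairview vs Glendale: Fairview wins 49–6.
  Avon vs Irvine: Irvine wins 48–7.
  Avon vs Glendale: Glendale wins 48–7.
  Irvine vs Glendale: Irvine wins 43–12.
Copeland scores (wins − losses):
  Harrow: 2 − 2 = 0
  Fairview: 4 − 0 = 4
  Avon: 0 − 4 = -4
  Irvine: 3 − 1 = 2
  Glendale: 1 − 3 = -2
Fairview has the best Copeland score.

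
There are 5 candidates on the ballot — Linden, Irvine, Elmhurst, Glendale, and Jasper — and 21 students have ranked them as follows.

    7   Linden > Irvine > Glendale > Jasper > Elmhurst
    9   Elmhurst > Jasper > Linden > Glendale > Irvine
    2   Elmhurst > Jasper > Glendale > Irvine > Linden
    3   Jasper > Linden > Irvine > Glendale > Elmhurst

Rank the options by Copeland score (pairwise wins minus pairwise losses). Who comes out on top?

Pairwise results:
  Linden vs Irvine: Linden wins 19–2.
  Linden vs Elmhurst: Elmhurst wins 11–10.
  Linden vs Glendale: Linden wins 19–2.
  Linden vs Jasper: Jasper wins 14–7.
  Irvine vs Elmhurst: Elmhurst wins 11–10.
  Irvine vs Glendale: Glendale wins 11–10.
  Irvine vs Jasper: Jasper wins 14–7.
  Elmhurst vs Glendale: Elmhurst wins 11–10.
  Elmhurst vs Jasper: Elmhurst wins 11–10.
  Glendale vs Jasper: Jasper wins 14–7.
Copeland scores (wins − losses):
  Linden: 2 − 2 = 0
  Irvine: 0 − 4 = -4
  Elmhurst: 4 − 0 = 4
  Glendale: 1 − 3 = -2
  Jasper: 3 − 1 = 2
Elmhurst has the best Copeland score.

Elmhurst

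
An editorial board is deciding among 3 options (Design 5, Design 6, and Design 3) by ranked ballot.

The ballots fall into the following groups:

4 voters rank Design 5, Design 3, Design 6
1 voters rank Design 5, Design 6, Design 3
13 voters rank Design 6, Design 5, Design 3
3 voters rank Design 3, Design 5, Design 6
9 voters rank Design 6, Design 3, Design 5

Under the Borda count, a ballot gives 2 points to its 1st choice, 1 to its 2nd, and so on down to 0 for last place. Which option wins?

Borda scores:
  Design 5: 4·2 + 2 + 13·1 + 3·1 + 9·0 = 26
  Design 6: 4·0 + 1 + 13·2 + 3·0 + 9·2 = 45
  Design 3: 4·1 + 0 + 13·0 + 3·2 + 9·1 = 19
Design 6 has the highest total.

Design 6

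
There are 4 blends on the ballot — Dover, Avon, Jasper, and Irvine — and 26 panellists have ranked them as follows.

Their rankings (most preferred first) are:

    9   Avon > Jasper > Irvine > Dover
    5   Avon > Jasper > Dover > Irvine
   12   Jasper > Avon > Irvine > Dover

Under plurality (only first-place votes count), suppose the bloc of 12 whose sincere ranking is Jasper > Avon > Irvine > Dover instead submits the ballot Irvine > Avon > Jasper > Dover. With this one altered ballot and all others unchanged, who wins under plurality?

First-place totals with the altered ballot: Dover 0, Avon 14, Jasper 0, Irvine 12.
The winner is unchanged: still Avon.

Avon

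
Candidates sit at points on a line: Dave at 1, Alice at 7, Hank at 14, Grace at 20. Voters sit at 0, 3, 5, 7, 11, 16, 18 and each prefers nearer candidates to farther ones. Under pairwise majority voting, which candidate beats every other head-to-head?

Alice

With single-peaked preferences on a line, the Condorcet winner is the candidate closest to the median voter.
The median voter (position 7) is closest to Alice at 7.
Check: Alice vs Dave — voters closer to Alice: 5 of 7.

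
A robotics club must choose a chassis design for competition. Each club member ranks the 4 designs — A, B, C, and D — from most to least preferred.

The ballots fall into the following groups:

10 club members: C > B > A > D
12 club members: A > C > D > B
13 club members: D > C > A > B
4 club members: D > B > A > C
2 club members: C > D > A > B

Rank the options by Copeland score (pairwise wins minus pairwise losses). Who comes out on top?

Pairwise results:
  A vs B: A wins 27–14.
  A vs C: C wins 25–16.
  A vs D: A wins 22–19.
  B vs C: C wins 37–4.
  B vs D: D wins 31–10.
  C vs D: C wins 24–17.
Copeland scores (wins − losses):
  A: 2 − 1 = 1
  B: 0 − 3 = -3
  C: 3 − 0 = 3
  D: 1 − 2 = -1
C has the best Copeland score.

C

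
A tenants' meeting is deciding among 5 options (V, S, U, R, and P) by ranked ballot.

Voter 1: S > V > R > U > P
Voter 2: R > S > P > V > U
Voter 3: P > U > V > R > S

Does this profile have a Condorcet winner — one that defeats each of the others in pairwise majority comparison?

No

Head-to-head results (3 voters total):
V vs S: S wins 2–1.
V vs U: V wins 2–1.
V vs R: V wins 2–1.
V vs P: P wins 2–1.
S vs U: S wins 2–1.
S vs R: R wins 2–1.
S vs P: S wins 2–1.
U vs R: R wins 2–1.
U vs P: P wins 2–1.
R vs P: R wins 2–1.
No candidate beats all others: V beats R beats S beats V, a majority cycle.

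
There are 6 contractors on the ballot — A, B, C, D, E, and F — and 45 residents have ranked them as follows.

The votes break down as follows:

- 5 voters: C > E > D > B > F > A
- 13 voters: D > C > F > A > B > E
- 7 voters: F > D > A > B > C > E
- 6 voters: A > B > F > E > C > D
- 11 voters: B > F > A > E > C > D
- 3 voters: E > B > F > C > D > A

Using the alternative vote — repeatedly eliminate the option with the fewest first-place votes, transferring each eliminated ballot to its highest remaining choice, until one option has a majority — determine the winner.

Round 1: D 13, B 11, F 7, A 6, C 5, E 3. E has the fewest and is eliminated.
Round 2: B 14, D 13, F 7, A 6, C 5. C has the fewest and is eliminated.
Round 3: D 18, B 14, F 7, A 6. A has the fewest and is eliminated.
Round 4: B 20, D 18, F 7. F has the fewest and is eliminated.
Round 5: D 25, B 20. D has a majority.

D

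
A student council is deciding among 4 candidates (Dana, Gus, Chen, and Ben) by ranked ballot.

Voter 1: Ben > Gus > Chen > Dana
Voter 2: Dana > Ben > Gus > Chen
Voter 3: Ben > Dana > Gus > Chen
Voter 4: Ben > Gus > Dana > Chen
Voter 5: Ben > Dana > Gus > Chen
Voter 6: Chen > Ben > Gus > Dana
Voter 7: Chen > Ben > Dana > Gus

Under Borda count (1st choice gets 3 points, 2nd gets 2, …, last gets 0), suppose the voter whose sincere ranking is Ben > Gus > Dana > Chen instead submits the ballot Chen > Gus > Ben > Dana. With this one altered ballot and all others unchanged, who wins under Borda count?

Ben

Borda totals with the altered ballot: Dana 8, Gus 8, Chen 10, Ben 16.
The winner is unchanged: still Ben.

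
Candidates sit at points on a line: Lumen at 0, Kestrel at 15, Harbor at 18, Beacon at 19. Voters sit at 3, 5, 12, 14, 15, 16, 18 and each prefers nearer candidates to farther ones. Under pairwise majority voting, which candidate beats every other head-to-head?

With single-peaked preferences on a line, the Condorcet winner is the candidate closest to the median voter.
The median voter (position 14) is closest to Kestrel at 15.
Check: Kestrel vs Beacon — voters closer to Kestrel: 6 of 7.

Kestrel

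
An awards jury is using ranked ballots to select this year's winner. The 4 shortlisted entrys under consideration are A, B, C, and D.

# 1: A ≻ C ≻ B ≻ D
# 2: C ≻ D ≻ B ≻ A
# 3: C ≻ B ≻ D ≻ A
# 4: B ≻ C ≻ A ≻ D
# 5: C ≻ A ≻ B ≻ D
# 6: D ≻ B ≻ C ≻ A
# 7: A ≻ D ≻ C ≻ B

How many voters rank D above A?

Ballots ranking D above A: 3.
Ballots ranking A above D: 4.
So 3 of 7 voters prefer D to A.

3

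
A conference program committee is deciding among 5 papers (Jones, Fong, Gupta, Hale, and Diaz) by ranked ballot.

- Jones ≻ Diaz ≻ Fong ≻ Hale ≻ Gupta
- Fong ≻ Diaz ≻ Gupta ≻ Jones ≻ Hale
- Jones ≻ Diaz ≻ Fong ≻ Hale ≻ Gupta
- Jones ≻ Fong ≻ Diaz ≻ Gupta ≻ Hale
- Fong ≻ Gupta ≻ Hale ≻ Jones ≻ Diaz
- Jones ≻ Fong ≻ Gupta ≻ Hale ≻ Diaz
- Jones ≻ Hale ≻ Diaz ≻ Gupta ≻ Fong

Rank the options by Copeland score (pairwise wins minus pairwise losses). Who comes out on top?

Jones

Pairwise results:
  Jones vs Fong: Jones wins 5–2.
  Jones vs Gupta: Jones wins 5–2.
  Jones vs Hale: Jones wins 6–1.
  Jones vs Diaz: Jones wins 6–1.
  Fong vs Gupta: Fong wins 6–1.
  Fong vs Hale: Fong wins 6–1.
  Fong vs Diaz: Fong wins 4–3.
  Gupta vs Hale: Gupta wins 4–3.
  Gupta vs Diaz: Diaz wins 5–2.
  Hale vs Diaz: Diaz wins 4–3.
Copeland scores (wins − losses):
  Jones: 4 − 0 = 4
  Fong: 3 − 1 = 2
  Gupta: 1 − 3 = -2
  Hale: 0 − 4 = -4
  Diaz: 2 − 2 = 0
Jones has the best Copeland score.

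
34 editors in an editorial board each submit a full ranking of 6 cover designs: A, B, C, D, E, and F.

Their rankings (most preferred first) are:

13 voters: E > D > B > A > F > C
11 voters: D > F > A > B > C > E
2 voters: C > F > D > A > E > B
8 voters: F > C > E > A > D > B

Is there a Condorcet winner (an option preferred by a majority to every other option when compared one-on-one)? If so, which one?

There is no Condorcet winner

Head-to-head results (34 voters total):
A vs B: A wins 21–13.
A vs C: A wins 24–10.
A vs D: D wins 26–8.
A vs E: E wins 21–13.
A vs F: F wins 21–13.
B vs C: B wins 24–10.
B vs D: D wins 34–0.
B vs E: E wins 23–11.
B vs F: F wins 21–13.
C vs D: D wins 24–10.
C vs E: C wins 21–13.
C vs F: F wins 32–2.
D vs E: E wins 21–13.
D vs F: D wins 24–10.
E vs F: F wins 21–13.
No candidate beats all others: A beats C beats E beats A, a majority cycle.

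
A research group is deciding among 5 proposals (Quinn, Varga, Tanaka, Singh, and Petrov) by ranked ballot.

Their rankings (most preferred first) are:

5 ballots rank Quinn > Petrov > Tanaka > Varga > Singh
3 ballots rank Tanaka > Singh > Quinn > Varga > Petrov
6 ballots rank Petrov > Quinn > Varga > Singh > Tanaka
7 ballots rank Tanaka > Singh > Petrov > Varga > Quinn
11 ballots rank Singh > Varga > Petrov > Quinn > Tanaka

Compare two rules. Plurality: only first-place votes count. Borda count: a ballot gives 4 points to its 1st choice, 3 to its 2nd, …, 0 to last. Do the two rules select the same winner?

Yes

Plurality first-place counts: Quinn 5, Varga 0, Tanaka 10, Singh 11, Petrov 6 → Singh.
Borda totals: Quinn 55, Varga 60, Tanaka 50, Singh 80, Petrov 75 → Singh.
The two rules agree on Singh.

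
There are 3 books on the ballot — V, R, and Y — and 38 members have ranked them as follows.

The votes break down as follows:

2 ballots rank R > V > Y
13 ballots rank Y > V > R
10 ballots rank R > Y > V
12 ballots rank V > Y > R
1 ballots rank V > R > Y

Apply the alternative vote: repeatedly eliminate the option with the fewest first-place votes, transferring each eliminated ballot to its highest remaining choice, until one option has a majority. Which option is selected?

Round 1: V 13, Y 13, R 12. R has the fewest and is eliminated.
Round 2: Y 23, V 15. Y has a majority.

Y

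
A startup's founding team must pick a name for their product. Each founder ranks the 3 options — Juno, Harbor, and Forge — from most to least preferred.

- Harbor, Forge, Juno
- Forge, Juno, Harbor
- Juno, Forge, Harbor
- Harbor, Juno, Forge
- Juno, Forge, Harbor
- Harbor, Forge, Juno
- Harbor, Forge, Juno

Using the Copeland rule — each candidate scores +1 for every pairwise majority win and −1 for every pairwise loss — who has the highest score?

Harbor

Pairwise results:
  Juno vs Harbor: Harbor wins 4–3.
  Juno vs Forge: Forge wins 4–3.
  Harbor vs Forge: Harbor wins 4–3.
Copeland scores (wins − losses):
  Juno: 0 − 2 = -2
  Harbor: 2 − 0 = 2
  Forge: 1 − 1 = 0
Harbor has the best Copeland score.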